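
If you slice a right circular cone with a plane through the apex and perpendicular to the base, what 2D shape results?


Solid: right circular cone
Cutting plane: through the apex and perpendicular to the base
Visualize the intersection of the plane with the solid's surface.
The boundary of the cut region is a isosceles triangle.
isosceles triangle


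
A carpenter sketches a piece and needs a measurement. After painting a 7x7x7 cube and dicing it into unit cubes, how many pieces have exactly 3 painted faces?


Large cube: 7 x 7 x 7, cut into unit cubes.
Cubes with 3 painted faces are at the corners. A cube always has 8 corners.
Count = 8
8 unit cubes


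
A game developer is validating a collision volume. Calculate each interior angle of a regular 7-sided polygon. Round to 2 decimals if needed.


Shape: regular heptagon (7 sides)
Formula: interior angle = (n - 2) * 180 / n
(n - 2) = 5
(n - 2) * 180 = 900
angle = 900 / 7
angle = 128.57
128.57 degrees


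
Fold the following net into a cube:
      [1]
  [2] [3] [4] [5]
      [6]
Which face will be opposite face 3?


Net: cross layout. Take square 3 as the base (bottom).
Fold the four squares in the horizontal row up around 3: 2 -> left, 4 -> right, 5 wraps to the top.
Fold 1 and 6 up from 3: 1 -> back, 6 -> front.
Opposite pairs are therefore: (1, 6), (2, 4), (3, 5).
Face 3 is opposite face 5.
face 5


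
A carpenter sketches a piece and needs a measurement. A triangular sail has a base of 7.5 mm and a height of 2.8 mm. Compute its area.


Shape: triangle
Base b = 7.5 mm, Height h = 2.8 mm
Formula: A = (1/2) * b * h
A = 0.5 * 7.5 * 2.8
A = 0.5 * 21
A = 10.5
10.5 mm^2


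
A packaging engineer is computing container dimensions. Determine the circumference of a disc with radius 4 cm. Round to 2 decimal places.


Shape: circle
Radius r = 4 cm
Formula: C = 2 * pi * r
C = 2 * pi * 4
C = 8 * pi
C = 25.13
25.13 cm


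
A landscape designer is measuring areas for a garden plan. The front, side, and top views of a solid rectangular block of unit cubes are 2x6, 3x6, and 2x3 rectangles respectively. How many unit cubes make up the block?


Orthographic views of a solid rectangular block:
Front view 2 x 6 -> length = 2, height = 6
Side view 3 x 6 -> width = 3, height = 6 (consistent)
Top view 2 x 3 -> confirms length = 2, width = 3
The block is 2 x 3 x 6.
Total unit cubes = 2 * 3 * 6 = 36
36 unit cubes


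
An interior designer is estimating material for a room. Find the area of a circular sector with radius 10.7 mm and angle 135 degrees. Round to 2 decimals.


Shape: circular sector
Radius r = 10.7 mm, Angle = 135 degrees
Formula: A = (angle/360) * pi * r^2
r^2 = 114.49
Fraction of circle = 135/360
A = (135/360) * pi * 114.49
A = 42.93375 * pi
A = 134.88
134.88 mm^2


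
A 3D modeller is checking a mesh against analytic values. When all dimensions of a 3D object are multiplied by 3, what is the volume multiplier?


Linear scale factor k = 3
Rule: under a linear scaling by k, volumes scale by k^3.
k^3 = 3 * 3 * 3
k^3 = 9 * 3
k^3 = 27
Volume scales by a factor of 27.
27 (dimensionless)


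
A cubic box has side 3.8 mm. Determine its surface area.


Shape: cube
Side s = 3.8 mm
A cube has 6 square faces.
Formula: SA = 6 * s^2
s^2 = 14.44
SA = 6 * 14.44
SA = 86.64
86.64 mm^2


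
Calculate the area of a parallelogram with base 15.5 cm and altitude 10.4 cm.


Shape: parallelogram
Base b = 15.5 cm, Height h = 10.4 cm
Formula: A = b * h
A = 15.5 * 10.4
A = 161.2
161.2 cm^2


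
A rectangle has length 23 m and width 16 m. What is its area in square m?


Shape: rectangle
Length l = 23 m, Width w = 16 m
Formula: A = l * w
A = 23 * 16
A = 368
368 m^2


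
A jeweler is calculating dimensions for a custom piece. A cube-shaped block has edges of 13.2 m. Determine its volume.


Shape: cube
Side s = 13.2 m
Formula: V = s^3
V = 13.2 * 13.2 * 13.2
V = 174.24 * 13.2
V = 2299.968
2299.968 m^3


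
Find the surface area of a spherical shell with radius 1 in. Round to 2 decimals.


Shape: sphere
Radius r = 1 in
Formula: SA = 4 * pi * r^2
r^2 = 1
SA = 4 * pi * 1
SA = 4 * pi
SA = 12.57
12.57 in^2


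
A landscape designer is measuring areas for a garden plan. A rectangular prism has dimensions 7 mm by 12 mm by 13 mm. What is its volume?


Shape: rectangular prism
l = 7 mm, w = 12 mm, h = 13 mm
Formula: V = l * w * h
V = 7 * 12 * 13
V = 84 * 13
V = 1092
1092 mm^3


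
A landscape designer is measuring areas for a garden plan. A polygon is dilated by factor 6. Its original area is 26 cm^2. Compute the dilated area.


Linear scale factor k = 6
Original area = 26 cm^2
Rule: under a linear scaling by k, areas scale by k^2.
k^2 = 6^2 = 36
New area = 26 * 36
New area = 936
936 cm^2


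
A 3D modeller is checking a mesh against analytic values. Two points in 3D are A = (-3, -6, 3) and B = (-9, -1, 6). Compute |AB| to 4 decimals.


3D distance between two points
P1 = (-3, -6, 3), P2 = (-9, -1, 6)
Formula: d = sqrt((x2-x1)^2 + (y2-y1)^2 + (z2-z1)^2)
dx = -9 - -3 = -6
dy = -1 - -6 = 5
dz = 6 - 3 = 3
dx^2 + dy^2 + dz^2 = 36 + 25 + 9 = 70
d = sqrt(70)
d = 8.3666
8.3666 units


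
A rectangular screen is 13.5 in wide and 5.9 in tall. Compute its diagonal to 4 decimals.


Shape: rectangle (diagonal via Pythagoras)
Sides: 13.5 in and 5.9 in
Formula: d = sqrt(l^2 + w^2)
l^2 = 182.25, w^2 = 34.81
l^2 + w^2 = 217.06
d = sqrt(217.06)
d = 14.733
14.733 in


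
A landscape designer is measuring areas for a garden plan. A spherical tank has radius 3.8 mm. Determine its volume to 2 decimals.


Shape: sphere
Radius r = 3.8 mm
Formula: V = (4/3) * pi * r^3
r^3 = 54.872
(4/3) * 54.872 = 73.162667
V = 73.162667 * pi
V = 229.85
229.85 mm^3


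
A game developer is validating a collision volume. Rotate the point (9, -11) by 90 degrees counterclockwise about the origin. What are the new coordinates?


Transformation: rotation about the origin
Original point: (9, -11)
Rule for 90 deg counterclockwise: (x, y) -> (-y, x)
Apply: (9, -11) -> (11, 9)
(11, 9)


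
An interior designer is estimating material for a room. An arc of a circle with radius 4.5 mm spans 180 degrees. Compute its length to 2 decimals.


Shape: circular arc
Radius r = 4.5 mm, Angle = 180 degrees
Formula: L = (angle/360) * 2 * pi * r
2 * pi * r = 9 * pi
L = (180/360) * 9 * pi
L = 4.5 * pi
L = 14.14
14.14 mm


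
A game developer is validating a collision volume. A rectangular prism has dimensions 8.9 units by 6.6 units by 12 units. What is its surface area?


Shape: rectangular prism
l = 8.9 units, w = 6.6 units, h = 12 units
Formula: SA = 2(lw + lh + wh)
lw = 58.74, lh = 106.8, wh = 79.2
lw + lh + wh = 244.74
SA = 2 * 244.74
SA = 489.48
489.48 units^2


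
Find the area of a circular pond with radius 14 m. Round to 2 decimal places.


Shape: circle
Radius r = 14 m
Formula: A = pi * r^2
r^2 = 14^2 = 196
A = pi * 196
A = 615.75
615.75 m^2


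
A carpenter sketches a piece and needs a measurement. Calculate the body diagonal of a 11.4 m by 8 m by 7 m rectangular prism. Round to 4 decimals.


Shape: rectangular box (space diagonal)
l = 11.4 m, w = 8 m, h = 7 m
Visualize: the diagonal of the base, then a right triangle with that diagonal and the height.
Formula: d = sqrt(l^2 + w^2 + h^2)
l^2 + w^2 + h^2 = 129.96 + 64 + 49 = 242.96
d = sqrt(242.96)
d = 15.5872
15.5872 m


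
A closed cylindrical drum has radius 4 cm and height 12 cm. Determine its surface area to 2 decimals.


Shape: closed cylinder
Radius r = 4 cm, Height h = 12 cm
Formula: SA = 2*pi*r^2 + 2*pi*r*h = 2*pi*r*(r + h)
r + h = 16
2 * r * (r + h) = 2 * 4 * 16 = 128
SA = 128 * pi
SA = 402.12
402.12 cm^2


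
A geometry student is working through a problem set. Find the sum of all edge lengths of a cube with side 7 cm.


Shape: cube
Side s = 7 cm
A cube has 12 edges, all equal.
Formula: total edge length = 12 * s
Total = 12 * 7
Total = 84
84 cm


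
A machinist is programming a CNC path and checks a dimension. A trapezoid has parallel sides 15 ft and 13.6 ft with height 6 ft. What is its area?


Shape: trapezoid
Parallel sides a = 15 ft, b = 13.6 ft; Height h = 6 ft
Formula: A = (a + b) * h / 2
a + b = 15 + 13.6 = 28.6
A = 28.6 * 6 / 2
A = 171.6 / 2
A = 85.8
85.8 ft^2


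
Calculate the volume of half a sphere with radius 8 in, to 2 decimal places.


Shape: hemisphere (half of a sphere)
Radius r = 8 in
Formula: V = (1/2) * (4/3) * pi * r^3 = (2/3) * pi * r^3
r^3 = 512
(2/3) * 512 = 341.333333
V = 341.333333 * pi
V = 1072.33
1072.33 in^3


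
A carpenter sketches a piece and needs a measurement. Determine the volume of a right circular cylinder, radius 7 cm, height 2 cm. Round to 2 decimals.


Shape: cylinder
Radius r = 7 cm, Height h = 2 cm
Formula: V = pi * r^2 * h
r^2 = 49
V = pi * 49 * 2
V = 98 * pi
V = 307.88
307.88 cm^3


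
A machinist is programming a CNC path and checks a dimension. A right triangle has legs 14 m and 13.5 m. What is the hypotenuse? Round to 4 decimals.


Shape: right triangle
Legs a = 14 m, b = 13.5 m
Formula: c = sqrt(a^2 + b^2)
a^2 = 196, b^2 = 182.25
a^2 + b^2 = 378.25
c = sqrt(378.25)
c = 19.4487
19.4487 m


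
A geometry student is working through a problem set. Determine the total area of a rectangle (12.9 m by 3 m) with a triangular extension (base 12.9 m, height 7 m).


Composite shape: rectangle + triangle
Rectangle area = 12.9 * 3 = 38.7
Triangle area = 0.5 * 12.9 * 7 = 45.15
Total = 38.7 + 45.15
Total = 83.85
83.85 m^2


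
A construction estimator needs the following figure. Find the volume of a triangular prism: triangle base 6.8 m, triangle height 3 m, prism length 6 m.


Shape: triangular prism
Triangle base = 6.8 m, triangle height = 3 m, prism length L = 6 m
Formula: V = (1/2 * b * h_tri) * L
Cross-section area = 0.5 * 6.8 * 3 = 10.2
V = 10.2 * 6
V = 61.2
61.2 m^3


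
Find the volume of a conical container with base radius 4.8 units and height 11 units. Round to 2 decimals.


Shape: cone
Radius r = 4.8 units, Height h = 11 units
Formula: V = (1/3) * pi * r^2 * h
r^2 = 23.04
pi * r^2 * h = pi * 23.04 * 11 = 253.44 * pi
V = 253.44 * pi / 3
V = 265.4
265.4 units^3


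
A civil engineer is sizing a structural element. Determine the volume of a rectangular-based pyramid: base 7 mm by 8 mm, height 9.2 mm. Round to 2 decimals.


Shape: rectangular pyramid
Base: 7 mm x 8 mm, Height h = 9.2 mm
Formula: V = (1/3) * base_area * h
base_area = 7 * 8 = 56
base_area * h = 56 * 9.2 = 515.2
V = 515.2 / 3
V = 171.73
171.73 mm^3


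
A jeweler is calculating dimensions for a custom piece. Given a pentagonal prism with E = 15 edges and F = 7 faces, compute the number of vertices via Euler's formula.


Polyhedron: pentagonal prism
Euler's formula for convex polyhedra: V - E + F = 2
Given: E = 15 edges and F = 7 faces
Solve for V:
V = 2 + E - F = 2 + 15 - 7 = 10
10 vertices


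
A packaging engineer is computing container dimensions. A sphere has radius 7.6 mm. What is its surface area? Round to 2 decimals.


Shape: sphere
Radius r = 7.6 mm
Formula: SA = 4 * pi * r^2
r^2 = 57.76
SA = 4 * pi * 57.76
SA = 231.04 * pi
SA = 725.83
725.83 mm^2


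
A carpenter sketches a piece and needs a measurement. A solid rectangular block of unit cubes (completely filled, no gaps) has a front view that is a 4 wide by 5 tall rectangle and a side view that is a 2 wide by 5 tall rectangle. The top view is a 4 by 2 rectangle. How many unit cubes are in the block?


Orthographic views of a solid rectangular block:
Front view 4 x 5 -> length = 4, height = 5
Side view 2 x 5 -> width = 2, height = 5 (consistent)
Top view 4 x 2 -> confirms length = 4, width = 2
The block is 4 x 2 x 5.
Total unit cubes = 4 * 2 * 5 = 40
40 unit cubes


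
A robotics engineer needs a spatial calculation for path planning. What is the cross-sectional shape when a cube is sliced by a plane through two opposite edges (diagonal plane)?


Solid: cube
Cutting plane: through two opposite edges (diagonal plane)
Visualize the intersection of the plane with the solid's surface.
The boundary of the cut region is a rectangle.
rectangle


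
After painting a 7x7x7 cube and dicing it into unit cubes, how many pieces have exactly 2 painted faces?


Large cube: 7 x 7 x 7, cut into unit cubes.
n = 7, so n - 2 = 5
Cubes with 2 painted faces lie along the edges, excluding corners.
A cube has 12 edges; each contributes (n - 2) = 5 such cubes.
Count = 12 * 5 = 60
60 unit cubes


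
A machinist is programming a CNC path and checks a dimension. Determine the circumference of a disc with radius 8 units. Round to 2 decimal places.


Shape: circle
Radius r = 8 units
Formula: C = 2 * pi * r
C = 2 * pi * 8
C = 16 * pi
C = 50.27
50.27 units


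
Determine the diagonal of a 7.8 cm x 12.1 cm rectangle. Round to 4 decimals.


Shape: rectangle (diagonal via Pythagoras)
Sides: 7.8 cm and 12.1 cm
Formula: d = sqrt(l^2 + w^2)
l^2 = 60.84, w^2 = 146.41
l^2 + w^2 = 207.25
d = sqrt(207.25)
d = 14.3962
14.3962 cm


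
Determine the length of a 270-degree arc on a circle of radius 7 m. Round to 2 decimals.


Shape: circular arc
Radius r = 7 m, Angle = 270 degrees
Formula: L = (angle/360) * 2 * pi * r
2 * pi * r = 14 * pi
L = (270/360) * 14 * pi
L = 10.5 * pi
L = 32.99
32.99 m


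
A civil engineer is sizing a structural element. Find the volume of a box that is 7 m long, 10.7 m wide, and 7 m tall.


Shape: rectangular prism
l = 7 m, w = 10.7 m, h = 7 m
Formula: V = l * w * h
V = 7 * 10.7 * 7
V = 74.9 * 7
V = 524.3
524.3 m^3


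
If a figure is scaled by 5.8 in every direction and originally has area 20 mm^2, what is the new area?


Linear scale factor k = 5.8
Original area = 20 mm^2
Rule: under a linear scaling by k, areas scale by k^2.
k^2 = 5.8^2 = 33.64
New area = 20 * 33.64
New area = 672.8
672.8 mm^2


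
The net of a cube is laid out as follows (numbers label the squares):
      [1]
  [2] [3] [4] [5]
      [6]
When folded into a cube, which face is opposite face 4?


Net: cross layout. Take square 3 as the base (bottom).
Fold the four squares in the horizontal row up around 3: 2 -> left, 4 -> right, 5 wraps to the top.
Fold 1 and 6 up from 3: 1 -> back, 6 -> front.
Opposite pairs are therefore: (1, 6), (2, 4), (3, 5).
Face 4 is opposite face 2.
face 2


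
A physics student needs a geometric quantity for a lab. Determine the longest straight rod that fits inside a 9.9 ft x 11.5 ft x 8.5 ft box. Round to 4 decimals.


Shape: rectangular box (space diagonal)
l = 9.9 ft, w = 11.5 ft, h = 8.5 ft
Visualize: the diagonal of the base, then a right triangle with that diagonal and the height.
Formula: d = sqrt(l^2 + w^2 + h^2)
l^2 + w^2 + h^2 = 98.01 + 132.25 + 72.25 = 302.51
d = sqrt(302.51)
d = 17.3928
17.3928 ft


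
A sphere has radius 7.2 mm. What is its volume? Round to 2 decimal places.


Shape: sphere
Radius r = 7.2 mm
Formula: V = (4/3) * pi * r^3
r^3 = 373.248
(4/3) * 373.248 = 497.664
V = 497.664 * pi
V = 1563.46
1563.46 mm^3


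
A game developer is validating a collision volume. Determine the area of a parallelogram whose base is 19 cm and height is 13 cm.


Shape: parallelogram
Base b = 19 cm, Height h = 13 cm
Formula: A = b * h
A = 19 * 13
A = 247
247 cm^2


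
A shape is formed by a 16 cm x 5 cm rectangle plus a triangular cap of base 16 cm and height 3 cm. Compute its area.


Composite shape: rectangle + triangle
Rectangle area = 16 * 5 = 80
Triangle area = 0.5 * 16 * 3 = 24
Total = 80 + 24
Total = 104
104 cm^2


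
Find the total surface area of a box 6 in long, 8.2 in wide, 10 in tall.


Shape: rectangular prism
l = 6 in, w = 8.2 in, h = 10 in
Formula: SA = 2(lw + lh + wh)
lw = 49.2, lh = 60, wh = 82
lw + lh + wh = 191.2
SA = 2 * 191.2
SA = 382.4
382.4 in^2


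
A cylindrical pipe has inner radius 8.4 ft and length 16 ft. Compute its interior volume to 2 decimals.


Shape: cylinder
Radius r = 8.4 ft, Height h = 16 ft
Formula: V = pi * r^2 * h
r^2 = 70.56
V = pi * 70.56 * 16
V = 1128.96 * pi
V = 3546.73
3546.73 ft^3


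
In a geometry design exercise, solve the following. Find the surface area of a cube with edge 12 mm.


Shape: cube
Side s = 12 mm
A cube has 6 square faces.
Formula: SA = 6 * s^2
s^2 = 144
SA = 6 * 144
SA = 864
864 mm^2


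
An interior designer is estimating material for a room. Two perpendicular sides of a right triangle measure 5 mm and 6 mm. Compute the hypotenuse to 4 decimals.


Shape: right triangle
Legs a = 5 mm, b = 6 mm
Formula: c = sqrt(a^2 + b^2)
a^2 = 25, b^2 = 36
a^2 + b^2 = 61
c = sqrt(61)
c = 7.8102
7.8102 mm


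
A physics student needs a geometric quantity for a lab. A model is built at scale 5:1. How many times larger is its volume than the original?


Linear scale factor k = 5
Rule: under a linear scaling by k, volumes scale by k^3.
k^3 = 5 * 5 * 5
k^3 = 25 * 5
k^3 = 125
Volume scales by a factor of 125.
125 (dimensionless)


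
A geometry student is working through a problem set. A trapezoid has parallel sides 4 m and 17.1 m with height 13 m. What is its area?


Shape: trapezoid
Parallel sides a = 4 m, b = 17.1 m; Height h = 13 m
Formula: A = (a + b) * h / 2
a + b = 4 + 17.1 = 21.1
A = 21.1 * 13 / 2
A = 274.3 / 2
A = 137.15
137.15 m^2


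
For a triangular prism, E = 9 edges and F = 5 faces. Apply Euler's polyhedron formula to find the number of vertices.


Polyhedron: triangular prism
Euler's formula for convex polyhedra: V - E + F = 2
Given: E = 9 edges and F = 5 faces
Solve for V:
V = 2 + E - F = 2 + 9 - 5 = 6
6 vertices


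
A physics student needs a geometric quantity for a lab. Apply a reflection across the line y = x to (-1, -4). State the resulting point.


Transformation: reflection
Original point: (-1, -4)
Rule for reflection over y = x: (x, y) -> (y, x)
Apply: (-1, -4) -> (-4, -1)
(-4, -1)


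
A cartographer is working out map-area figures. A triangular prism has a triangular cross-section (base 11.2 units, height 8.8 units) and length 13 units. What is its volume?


Shape: triangular prism
Triangle base = 11.2 units, triangle height = 8.8 units, prism length L = 13 units
Formula: V = (1/2 * b * h_tri) * L
Cross-section area = 0.5 * 11.2 * 8.8 = 49.28
V = 49.28 * 13
V = 640.64
640.64 units^3


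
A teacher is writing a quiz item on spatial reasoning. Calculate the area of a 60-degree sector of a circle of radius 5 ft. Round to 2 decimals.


Shape: circular sector
Radius r = 5 ft, Angle = 60 degrees
Formula: A = (angle/360) * pi * r^2
r^2 = 25
Fraction of circle = 60/360
A = (60/360) * pi * 25
A = 4.166667 * pi
A = 13.09
13.09 ft^2


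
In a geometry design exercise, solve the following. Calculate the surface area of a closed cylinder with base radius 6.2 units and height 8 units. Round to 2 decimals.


Shape: closed cylinder
Radius r = 6.2 units, Height h = 8 units
Formula: SA = 2*pi*r^2 + 2*pi*r*h = 2*pi*r*(r + h)
r + h = 14.2
2 * r * (r + h) = 2 * 6.2 * 14.2 = 176.08
SA = 176.08 * pi
SA = 553.17
553.17 units^2


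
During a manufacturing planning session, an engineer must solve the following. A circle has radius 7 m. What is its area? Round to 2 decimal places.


Shape: circle
Radius r = 7 m
Formula: A = pi * r^2
r^2 = 7^2 = 49
A = pi * 49
A = 153.94
153.94 m^2


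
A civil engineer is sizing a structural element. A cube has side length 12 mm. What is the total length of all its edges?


Shape: cube
Side s = 12 mm
A cube has 12 edges, all equal.
Formula: total edge length = 12 * s
Total = 12 * 12
Total = 144
144 mm


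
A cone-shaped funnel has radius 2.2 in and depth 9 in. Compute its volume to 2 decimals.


Shape: cone
Radius r = 2.2 in, Height h = 9 in
Formula: V = (1/3) * pi * r^2 * h
r^2 = 4.84
pi * r^2 * h = pi * 4.84 * 9 = 43.56 * pi
V = 43.56 * pi / 3
V = 45.62
45.62 in^3


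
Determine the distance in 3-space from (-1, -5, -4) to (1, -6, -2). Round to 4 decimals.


3D distance between two points
P1 = (-1, -5, -4), P2 = (1, -6, -2)
Formula: d = sqrt((x2-x1)^2 + (y2-y1)^2 + (z2-z1)^2)
dx = 1 - -1 = 2
dy = -6 - -5 = -1
dz = -2 - -4 = 2
dx^2 + dy^2 + dz^2 = 4 + 1 + 4 = 9
d = sqrt(9)
d = 3.0
3 units


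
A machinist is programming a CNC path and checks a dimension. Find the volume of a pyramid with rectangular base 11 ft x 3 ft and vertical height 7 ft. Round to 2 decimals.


Shape: rectangular pyramid
Base: 11 ft x 3 ft, Height h = 7 ft
Formula: V = (1/3) * base_area * h
base_area = 11 * 3 = 33
base_area * h = 33 * 7 = 231
V = 231 / 3
V = 77
77 ft^3


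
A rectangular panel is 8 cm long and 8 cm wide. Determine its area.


Shape: rectangle
Length l = 8 cm, Width w = 8 cm
Formula: A = l * w
A = 8 * 8
A = 64
64 cm^2


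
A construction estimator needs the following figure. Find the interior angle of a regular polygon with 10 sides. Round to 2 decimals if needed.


Shape: regular decagon (10 sides)
Formula: interior angle = (n - 2) * 180 / n
(n - 2) = 8
(n - 2) * 180 = 1440
angle = 1440 / 10
angle = 144
144 degrees


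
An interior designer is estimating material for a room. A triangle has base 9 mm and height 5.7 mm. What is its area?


Shape: triangle
Base b = 9 mm, Height h = 5.7 mm
Formula: A = (1/2) * b * h
A = 0.5 * 9 * 5.7
A = 0.5 * 51.3
A = 25.65
25.65 mm^2


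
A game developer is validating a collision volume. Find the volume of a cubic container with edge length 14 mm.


Shape: cube
Side s = 14 mm
Formula: V = s^3
V = 14 * 14 * 14
V = 196 * 14
V = 2744
2744 mm^3


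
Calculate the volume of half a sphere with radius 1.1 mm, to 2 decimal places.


Shape: hemisphere (half of a sphere)
Radius r = 1.1 mm
Formula: V = (1/2) * (4/3) * pi * r^3 = (2/3) * pi * r^3
r^3 = 1.331
(2/3) * 1.331 = 0.887333
V = 0.887333 * pi
V = 2.79
2.79 mm^3


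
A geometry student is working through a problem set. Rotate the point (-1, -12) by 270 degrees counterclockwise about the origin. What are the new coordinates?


Transformation: rotation about the origin
Original point: (-1, -12)
Rule for 270 deg counterclockwise: (x, y) -> (y, -x)
Apply: (-1, -12) -> (-12, 1)
(-12, 1)


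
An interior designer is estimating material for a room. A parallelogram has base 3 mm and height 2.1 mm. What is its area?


Shape: parallelogram
Base b = 3 mm, Height h = 2.1 mm
Formula: A = b * h
A = 3 * 2.1
A = 6.3
6.3 mm^2


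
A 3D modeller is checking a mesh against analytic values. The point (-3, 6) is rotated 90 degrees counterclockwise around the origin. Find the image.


Transformation: rotation about the origin
Original point: (-3, 6)
Rule for 90 deg counterclockwise: (x, y) -> (-y, x)
Apply: (-3, 6) -> (-6, -3)
(-6, -3)


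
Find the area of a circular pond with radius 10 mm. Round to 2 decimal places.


Shape: circle
Radius r = 10 mm
Formula: A = pi * r^2
r^2 = 10^2 = 100
A = pi * 100
A = 314.16
314.16 mm^2


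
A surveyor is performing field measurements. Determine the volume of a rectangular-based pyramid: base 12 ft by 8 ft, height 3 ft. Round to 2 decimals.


Shape: rectangular pyramid
Base: 12 ft x 8 ft, Height h = 3 ft
Formula: V = (1/3) * base_area * h
base_area = 12 * 8 = 96
base_area * h = 96 * 3 = 288
V = 288 / 3
V = 96
96 ft^3


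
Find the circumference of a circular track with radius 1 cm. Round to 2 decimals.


Shape: circle
Radius r = 1 cm
Formula: C = 2 * pi * r
C = 2 * pi * 1
C = 2 * pi
C = 6.28
6.28 cm


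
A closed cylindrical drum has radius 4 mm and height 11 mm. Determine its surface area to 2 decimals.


Shape: closed cylinder
Radius r = 4 mm, Height h = 11 mm
Formula: SA = 2*pi*r^2 + 2*pi*r*h = 2*pi*r*(r + h)
r + h = 15
2 * r * (r + h) = 2 * 4 * 15 = 120
SA = 120 * pi
SA = 376.99
376.99 mm^2


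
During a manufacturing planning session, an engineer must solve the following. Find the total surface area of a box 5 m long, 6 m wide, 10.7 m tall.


Shape: rectangular prism
l = 5 m, w = 6 m, h = 10.7 m
Formula: SA = 2(lw + lh + wh)
lw = 30, lh = 53.5, wh = 64.2
lw + lh + wh = 147.7
SA = 2 * 147.7
SA = 295.4
295.4 m^2


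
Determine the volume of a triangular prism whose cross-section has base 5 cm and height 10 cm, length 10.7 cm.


Shape: triangular prism
Triangle base = 5 cm, triangle height = 10 cm, prism length L = 10.7 cm
Formula: V = (1/2 * b * h_tri) * L
Cross-section area = 0.5 * 5 * 10 = 25
V = 25 * 10.7
V = 267.5
267.5 cm^3


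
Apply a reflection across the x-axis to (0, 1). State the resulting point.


Transformation: reflection
Original point: (0, 1)
Rule for reflection over the x-axis: (x, y) -> (x, -y)
Apply: (0, 1) -> (0, -1)
(0, -1)


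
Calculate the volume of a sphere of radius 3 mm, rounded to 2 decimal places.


Shape: sphere
Radius r = 3 mm
Formula: V = (4/3) * pi * r^3
r^3 = 27
(4/3) * 27 = 36
V = 36 * pi
V = 113.1
113.1 mm^3


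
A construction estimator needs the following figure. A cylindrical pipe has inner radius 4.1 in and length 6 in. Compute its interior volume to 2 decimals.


Shape: cylinder
Radius r = 4.1 in, Height h = 6 in
Formula: V = pi * r^2 * h
r^2 = 16.81
V = pi * 16.81 * 6
V = 100.86 * pi
V = 316.86
316.86 in^3


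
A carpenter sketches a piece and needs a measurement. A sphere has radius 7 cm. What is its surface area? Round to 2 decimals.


Shape: sphere
Radius r = 7 cm
Formula: SA = 4 * pi * r^2
r^2 = 49
SA = 4 * pi * 49
SA = 196 * pi
SA = 615.75
615.75 cm^2


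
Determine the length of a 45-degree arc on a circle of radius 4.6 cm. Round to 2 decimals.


Shape: circular arc
Radius r = 4.6 cm, Angle = 45 degrees
Formula: L = (angle/360) * 2 * pi * r
2 * pi * r = 9.2 * pi
L = (45/360) * 9.2 * pi
L = 1.15 * pi
L = 3.61
3.61 cm


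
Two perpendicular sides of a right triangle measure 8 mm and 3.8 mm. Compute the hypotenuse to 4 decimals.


Shape: right triangle
Legs a = 8 mm, b = 3.8 mm
Formula: c = sqrt(a^2 + b^2)
a^2 = 64, b^2 = 14.44
a^2 + b^2 = 78.44
c = sqrt(78.44)
c = 8.8566
8.8566 mm


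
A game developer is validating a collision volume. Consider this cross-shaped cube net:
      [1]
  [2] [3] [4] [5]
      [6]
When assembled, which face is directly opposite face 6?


Net: cross layout. Take square 3 as the base (bottom).
Fold the four squares in the horizontal row up around 3: 2 -> left, 4 -> right, 5 wraps to the top.
Fold 1 and 6 up from 3: 1 -> back, 6 -> front.
Opposite pairs are therefore: (1, 6), (2, 4), (3, 5).
Face 6 is opposite face 1.
face 1


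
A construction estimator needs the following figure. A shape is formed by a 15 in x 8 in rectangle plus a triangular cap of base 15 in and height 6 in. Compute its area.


Composite shape: rectangle + triangle
Rectangle area = 15 * 8 = 120
Triangle area = 0.5 * 15 * 6 = 45
Total = 120 + 45
Total = 165
165 in^2


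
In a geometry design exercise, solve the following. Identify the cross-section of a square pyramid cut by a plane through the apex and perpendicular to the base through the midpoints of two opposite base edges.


Solid: square pyramid
Cutting plane: through the apex and perpendicular to the base through the midpoints of two opposite base edges
Visualize the intersection of the plane with the solid's surface.
The boundary of the cut region is a isosceles triangle.
isosceles triangle


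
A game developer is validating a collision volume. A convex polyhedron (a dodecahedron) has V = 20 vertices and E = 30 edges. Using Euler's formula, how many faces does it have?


Polyhedron: dodecahedron
Euler's formula for convex polyhedra: V - E + F = 2
Given: V = 20 vertices and E = 30 edges
Solve for F:
F = 2 + E - V = 2 + 30 - 20 = 12
12 faces


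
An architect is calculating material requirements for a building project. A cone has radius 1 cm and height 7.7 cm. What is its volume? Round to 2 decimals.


Shape: cone
Radius r = 1 cm, Height h = 7.7 cm
Formula: V = (1/3) * pi * r^2 * h
r^2 = 1
pi * r^2 * h = pi * 1 * 7.7 = 7.7 * pi
V = 7.7 * pi / 3
V = 8.06
8.06 cm^3


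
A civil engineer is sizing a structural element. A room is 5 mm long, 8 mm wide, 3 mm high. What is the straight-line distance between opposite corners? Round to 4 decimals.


Shape: rectangular box (space diagonal)
l = 5 mm, w = 8 mm, h = 3 mm
Visualize: the diagonal of the base, then a right triangle with that diagonal and the height.
Formula: d = sqrt(l^2 + w^2 + h^2)
l^2 + w^2 + h^2 = 25 + 64 + 9 = 98
d = sqrt(98)
d = 9.8995
9.8995 mm


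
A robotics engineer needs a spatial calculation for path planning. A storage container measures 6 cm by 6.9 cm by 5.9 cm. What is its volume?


Shape: rectangular prism
l = 6 cm, w = 6.9 cm, h = 5.9 cm
Formula: V = l * w * h
V = 6 * 6.9 * 5.9
V = 41.4 * 5.9
V = 244.26
244.26 cm^3


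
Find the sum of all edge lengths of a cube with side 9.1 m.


Shape: cube
Side s = 9.1 m
A cube has 12 edges, all equal.
Formula: total edge length = 12 * s
Total = 12 * 9.1
Total = 109.2
109.2 m


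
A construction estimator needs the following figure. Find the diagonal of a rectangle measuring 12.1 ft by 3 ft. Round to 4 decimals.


Shape: rectangle (diagonal via Pythagoras)
Sides: 12.1 ft and 3 ft
Formula: d = sqrt(l^2 + w^2)
l^2 = 146.41, w^2 = 9
l^2 + w^2 = 155.41
d = sqrt(155.41)
d = 12.4664
12.4664 ft


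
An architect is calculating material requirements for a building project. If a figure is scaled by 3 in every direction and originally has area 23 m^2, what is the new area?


Linear scale factor k = 3
Original area = 23 m^2
Rule: under a linear scaling by k, areas scale by k^2.
k^2 = 3^2 = 9
New area = 23 * 9
New area = 207
207 m^2


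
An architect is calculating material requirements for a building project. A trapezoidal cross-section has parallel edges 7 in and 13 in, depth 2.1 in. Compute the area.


Shape: trapezoid
Parallel sides a = 7 in, b = 13 in; Height h = 2.1 in
Formula: A = (a + b) * h / 2
a + b = 7 + 13 = 20
A = 20 * 2.1 / 2
A = 42 / 2
A = 21
21 in^2


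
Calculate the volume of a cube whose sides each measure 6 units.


Shape: cube
Side s = 6 units
Formula: V = s^3
V = 6 * 6 * 6
V = 36 * 6
V = 216
216 units^3


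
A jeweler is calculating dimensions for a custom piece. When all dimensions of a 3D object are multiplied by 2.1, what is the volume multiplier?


Linear scale factor k = 2.1
Rule: under a linear scaling by k, volumes scale by k^3.
k^3 = 2.1 * 2.1 * 2.1
k^3 = 4.41 * 2.1
k^3 = 9.261
Volume scales by a factor of 9.261.
9.261 (dimensionless)


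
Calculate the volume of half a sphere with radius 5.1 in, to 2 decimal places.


Shape: hemisphere (half of a sphere)
Radius r = 5.1 in
Formula: V = (1/2) * (4/3) * pi * r^3 = (2/3) * pi * r^3
r^3 = 132.651
(2/3) * 132.651 = 88.434
V = 88.434 * pi
V = 277.82
277.82 in^3


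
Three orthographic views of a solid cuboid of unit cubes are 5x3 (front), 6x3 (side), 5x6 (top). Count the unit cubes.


Orthographic views of a solid rectangular block:
Front view 5 x 3 -> length = 5, height = 3
Side view 6 x 3 -> width = 6, height = 3 (consistent)
Top view 5 x 6 -> confirms length = 5, width = 6
The block is 5 x 6 x 3.
Total unit cubes = 5 * 6 * 3 = 90
90 unit cubes


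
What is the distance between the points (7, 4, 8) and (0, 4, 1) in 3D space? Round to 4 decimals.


3D distance between two points
P1 = (7, 4, 8), P2 = (0, 4, 1)
Formula: d = sqrt((x2-x1)^2 + (y2-y1)^2 + (z2-z1)^2)
dx = 0 - 7 = -7
dy = 4 - 4 = 0
dz = 1 - 8 = -7
dx^2 + dy^2 + dz^2 = 49 + 0 + 49 = 98
d = sqrt(98)
d = 9.8995
9.8995 units


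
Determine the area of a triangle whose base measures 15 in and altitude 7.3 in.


Shape: triangle
Base b = 15 in, Height h = 7.3 in
Formula: A = (1/2) * b * h
A = 0.5 * 15 * 7.3
A = 0.5 * 109.5
A = 54.75
54.75 in^2


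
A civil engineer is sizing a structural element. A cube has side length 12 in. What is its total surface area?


Shape: cube
Side s = 12 in
A cube has 6 square faces.
Formula: SA = 6 * s^2
s^2 = 144
SA = 6 * 144
SA = 864
864 in^2


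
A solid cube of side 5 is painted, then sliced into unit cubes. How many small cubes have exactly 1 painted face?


Large cube: 5 x 5 x 5, cut into unit cubes.
n = 5, so n - 2 = 3
Cubes with 1 painted face lie in the interior of each face.
A cube has 6 faces; each contributes (n - 2)^2 = 9 such cubes.
Count = 6 * 9 = 54
54 unit cubes


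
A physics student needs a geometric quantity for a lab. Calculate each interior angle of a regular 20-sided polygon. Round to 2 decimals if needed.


Shape: regular icosagon (20 sides)
Formula: interior angle = (n - 2) * 180 / n
(n - 2) = 18
(n - 2) * 180 = 3240
angle = 3240 / 20
angle = 162
162 degrees


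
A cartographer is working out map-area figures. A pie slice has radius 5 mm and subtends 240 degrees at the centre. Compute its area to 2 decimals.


Shape: circular sector
Radius r = 5 mm, Angle = 240 degrees
Formula: A = (angle/360) * pi * r^2
r^2 = 25
Fraction of circle = 240/360
A = (240/360) * pi * 25
A = 16.666667 * pi
A = 52.36
52.36 mm^2


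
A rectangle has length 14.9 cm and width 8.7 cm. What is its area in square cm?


Shape: rectangle
Length l = 14.9 cm, Width w = 8.7 cm
Formula: A = l * w
A = 14.9 * 8.7
A = 129.63
129.63 cm^2


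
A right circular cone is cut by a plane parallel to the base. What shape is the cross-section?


Solid: right circular cone
Cutting plane: parallel to the base
Visualize the intersection of the plane with the solid's surface.
The boundary of the cut region is a circle.
circle


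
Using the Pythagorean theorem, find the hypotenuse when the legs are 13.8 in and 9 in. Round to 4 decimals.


Shape: right triangle
Legs a = 13.8 in, b = 9 in
Formula: c = sqrt(a^2 + b^2)
a^2 = 190.44, b^2 = 81
a^2 + b^2 = 271.44
c = sqrt(271.44)
c = 16.4754
16.4754 in


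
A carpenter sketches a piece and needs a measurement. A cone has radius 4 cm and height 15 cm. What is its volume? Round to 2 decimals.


Shape: cone
Radius r = 4 cm, Height h = 15 cm
Formula: V = (1/3) * pi * r^2 * h
r^2 = 16
pi * r^2 * h = pi * 16 * 15 = 240 * pi
V = 240 * pi / 3
V = 251.33
251.33 cm^3


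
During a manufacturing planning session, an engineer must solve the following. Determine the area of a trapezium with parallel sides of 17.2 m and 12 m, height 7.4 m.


Shape: trapezoid
Parallel sides a = 17.2 m, b = 12 m; Height h = 7.4 m
Formula: A = (a + b) * h / 2
a + b = 17.2 + 12 = 29.2
A = 29.2 * 7.4 / 2
A = 216.08 / 2
A = 108.04
108.04 m^2


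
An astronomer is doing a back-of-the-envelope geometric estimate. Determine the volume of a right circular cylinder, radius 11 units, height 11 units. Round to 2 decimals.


Shape: cylinder
Radius r = 11 units, Height h = 11 units
Formula: V = pi * r^2 * h
r^2 = 121
V = pi * 121 * 11
V = 1331 * pi
V = 4181.46
4181.46 units^3


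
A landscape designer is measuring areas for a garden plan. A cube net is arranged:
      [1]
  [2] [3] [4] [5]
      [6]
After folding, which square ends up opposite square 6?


Net: cross layout. Take square 3 as the base (bottom).
Fold the four squares in the horizontal row up around 3: 2 -> left, 4 -> right, 5 wraps to the top.
Fold 1 and 6 up from 3: 1 -> back, 6 -> front.
Opposite pairs are therefore: (1, 6), (2, 4), (3, 5).
Face 6 is opposite face 1.
face 1


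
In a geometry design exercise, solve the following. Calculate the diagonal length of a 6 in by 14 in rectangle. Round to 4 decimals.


Shape: rectangle (diagonal via Pythagoras)
Sides: 6 in and 14 in
Formula: d = sqrt(l^2 + w^2)
l^2 = 36, w^2 = 196
l^2 + w^2 = 232
d = sqrt(232)
d = 15.2315
15.2315 in


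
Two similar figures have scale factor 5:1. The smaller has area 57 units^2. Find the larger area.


Linear scale factor k = 5
Original area = 57 units^2
Rule: under a linear scaling by k, areas scale by k^2.
k^2 = 5^2 = 25
New area = 57 * 25
New area = 1425
1425 units^2


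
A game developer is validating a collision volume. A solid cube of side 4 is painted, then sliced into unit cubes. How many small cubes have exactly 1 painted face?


Large cube: 4 x 4 x 4, cut into unit cubes.
n = 4, so n - 2 = 2
Cubes with 1 painted face lie in the interior of each face.
A cube has 6 faces; each contributes (n - 2)^2 = 4 such cubes.
Count = 6 * 4 = 24
24 unit cubes


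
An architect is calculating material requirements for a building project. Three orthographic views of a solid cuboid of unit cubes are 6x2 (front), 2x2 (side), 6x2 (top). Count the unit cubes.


Orthographic views of a solid rectangular block:
Front view 6 x 2 -> length = 6, height = 2
Side view 2 x 2 -> width = 2, height = 2 (consistent)
Top view 6 x 2 -> confirms length = 6, width = 2
The block is 6 x 2 x 2.
Total unit cubes = 6 * 2 * 2 = 24
24 unit cubes


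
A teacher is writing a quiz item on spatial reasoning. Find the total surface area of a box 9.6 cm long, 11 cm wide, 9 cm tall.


Shape: rectangular prism
l = 9.6 cm, w = 11 cm, h = 9 cm
Formula: SA = 2(lw + lh + wh)
lw = 105.6, lh = 86.4, wh = 99
lw + lh + wh = 291
SA = 2 * 291
SA = 582
582 cm^2


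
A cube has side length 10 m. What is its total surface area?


Shape: cube
Side s = 10 m
A cube has 6 square faces.
Formula: SA = 6 * s^2
s^2 = 100
SA = 6 * 100
SA = 600
600 m^2


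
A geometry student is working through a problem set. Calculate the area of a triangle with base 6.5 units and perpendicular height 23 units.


Shape: triangle
Base b = 6.5 units, Height h = 23 units
Formula: A = (1/2) * b * h
A = 0.5 * 6.5 * 23
A = 0.5 * 149.5
A = 74.75
74.75 units^2


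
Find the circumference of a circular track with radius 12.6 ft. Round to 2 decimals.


Shape: circle
Radius r = 12.6 ft
Formula: C = 2 * pi * r
C = 2 * pi * 12.6
C = 25.2 * pi
C = 79.17
79.17 ft


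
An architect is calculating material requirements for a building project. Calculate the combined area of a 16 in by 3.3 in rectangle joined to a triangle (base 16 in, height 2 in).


Composite shape: rectangle + triangle
Rectangle area = 16 * 3.3 = 52.8
Triangle area = 0.5 * 16 * 2 = 16
Total = 52.8 + 16
Total = 68.8
68.8 in^2


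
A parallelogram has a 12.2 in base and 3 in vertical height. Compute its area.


Shape: parallelogram
Base b = 12.2 in, Height h = 3 in
Formula: A = b * h
A = 12.2 * 3
A = 36.6
36.6 in^2


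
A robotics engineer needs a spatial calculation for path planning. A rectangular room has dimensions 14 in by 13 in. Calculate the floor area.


Shape: rectangle
Length l = 14 in, Width w = 13 in
Formula: A = l * w
A = 14 * 13
A = 182
182 in^2


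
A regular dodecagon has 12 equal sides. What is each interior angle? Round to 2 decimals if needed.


Shape: regular dodecagon (12 sides)
Formula: interior angle = (n - 2) * 180 / n
(n - 2) = 10
(n - 2) * 180 = 1800
angle = 1800 / 12
angle = 150
150 degrees


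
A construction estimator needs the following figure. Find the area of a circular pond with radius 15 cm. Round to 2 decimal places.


Shape: circle
Radius r = 15 cm
Formula: A = pi * r^2
r^2 = 15^2 = 225
A = pi * 225
A = 706.86
706.86 cm^2


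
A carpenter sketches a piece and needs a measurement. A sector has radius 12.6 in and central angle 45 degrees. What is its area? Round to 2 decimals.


Shape: circular sector
Radius r = 12.6 in, Angle = 45 degrees
Formula: A = (angle/360) * pi * r^2
r^2 = 158.76
Fraction of circle = 45/360
A = (45/360) * pi * 158.76
A = 19.845 * pi
A = 62.34
62.34 in^2


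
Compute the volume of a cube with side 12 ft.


Shape: cube
Side s = 12 ft
Formula: V = s^3
V = 12 * 12 * 12
V = 144 * 12
V = 1728
1728 ft^3


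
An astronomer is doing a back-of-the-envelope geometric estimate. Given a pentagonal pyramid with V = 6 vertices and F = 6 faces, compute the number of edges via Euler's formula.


Polyhedron: pentagonal pyramid
Euler's formula for convex polyhedra: V - E + F = 2
Given: V = 6 vertices and F = 6 faces
Solve for E:
E = V + F - 2 = 6 + 6 - 2 = 10
10 edges


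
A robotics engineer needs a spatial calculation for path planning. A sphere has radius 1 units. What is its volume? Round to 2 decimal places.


Shape: sphere
Radius r = 1 units
Formula: V = (4/3) * pi * r^3
r^3 = 1
(4/3) * 1 = 1.333333
V = 1.333333 * pi
V = 4.19
4.19 units^3
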